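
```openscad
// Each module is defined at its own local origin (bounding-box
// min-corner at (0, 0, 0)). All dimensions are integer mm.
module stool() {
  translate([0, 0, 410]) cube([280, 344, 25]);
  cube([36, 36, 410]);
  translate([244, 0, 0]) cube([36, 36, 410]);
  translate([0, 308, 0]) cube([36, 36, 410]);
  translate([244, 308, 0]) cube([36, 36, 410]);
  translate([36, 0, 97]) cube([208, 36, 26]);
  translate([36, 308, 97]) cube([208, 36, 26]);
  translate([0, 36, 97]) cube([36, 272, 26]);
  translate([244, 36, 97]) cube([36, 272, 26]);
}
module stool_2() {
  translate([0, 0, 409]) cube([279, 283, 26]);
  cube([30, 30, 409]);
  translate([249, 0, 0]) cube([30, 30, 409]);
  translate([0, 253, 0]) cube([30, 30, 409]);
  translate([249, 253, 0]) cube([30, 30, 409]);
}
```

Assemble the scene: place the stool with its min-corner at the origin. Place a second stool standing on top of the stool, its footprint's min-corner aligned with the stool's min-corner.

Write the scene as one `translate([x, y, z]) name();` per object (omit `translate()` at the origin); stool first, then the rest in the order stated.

stool();
translate([0, 0, 435]) stool_2();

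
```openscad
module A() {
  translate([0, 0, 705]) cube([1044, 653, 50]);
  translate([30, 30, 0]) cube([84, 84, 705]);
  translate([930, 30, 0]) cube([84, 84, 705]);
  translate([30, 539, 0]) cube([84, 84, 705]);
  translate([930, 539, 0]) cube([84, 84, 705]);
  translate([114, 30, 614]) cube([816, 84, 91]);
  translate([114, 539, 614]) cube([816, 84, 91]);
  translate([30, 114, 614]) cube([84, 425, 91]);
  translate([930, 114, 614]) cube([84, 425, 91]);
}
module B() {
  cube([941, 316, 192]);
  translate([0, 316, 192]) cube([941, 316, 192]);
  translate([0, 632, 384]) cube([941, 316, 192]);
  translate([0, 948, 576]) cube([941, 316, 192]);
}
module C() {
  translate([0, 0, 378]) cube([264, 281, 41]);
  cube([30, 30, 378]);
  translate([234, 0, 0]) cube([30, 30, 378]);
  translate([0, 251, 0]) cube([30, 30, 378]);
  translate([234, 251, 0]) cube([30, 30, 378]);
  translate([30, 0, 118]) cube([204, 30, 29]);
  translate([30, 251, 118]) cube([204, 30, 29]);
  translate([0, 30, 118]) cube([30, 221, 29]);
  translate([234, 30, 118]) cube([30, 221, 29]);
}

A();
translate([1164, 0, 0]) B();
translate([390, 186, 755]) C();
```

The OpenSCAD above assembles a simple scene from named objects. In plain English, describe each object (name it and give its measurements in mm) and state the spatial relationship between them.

A is a rectangular dining table. The top is 1044×653×50 mm with its upper surface at z = 755 mm. It stands on four 84×84 mm square legs, each inset 30 mm from the nearest pair of top edges, running from the floor to the underside of the top. Four apron rails, 84 mm thick and 91 mm tall, run between adjacent legs with their top edges flush with the underside of the top and their outer faces flush with the legs' outer faces.

B is a run of 4 identical solid stair steps. Each tread is 941×316 mm and each step block is 192 mm high. Step 1 rests on the floor; step k is offset from step 1 by (k−1)×316 mm in y and (k−1)×192 mm in z.

C is a four-legged stool. The seat is a 264×281×41 mm slab whose top surface is at z = 419 mm; four square legs, each 30×30 mm in cross-section, run from the floor (z = 0) to the underside of the seat, each flush with a corner of the seat. Four stretchers, 30 mm wide and 29 mm tall, connect adjacent legs with their undersides at z = 118 mm, each running between the inner faces of the legs it joins and aligned with the legs' outer faces on the other axis.

The staircase is on the floor beside the table on its +x side. The stool is on top of the table, centred.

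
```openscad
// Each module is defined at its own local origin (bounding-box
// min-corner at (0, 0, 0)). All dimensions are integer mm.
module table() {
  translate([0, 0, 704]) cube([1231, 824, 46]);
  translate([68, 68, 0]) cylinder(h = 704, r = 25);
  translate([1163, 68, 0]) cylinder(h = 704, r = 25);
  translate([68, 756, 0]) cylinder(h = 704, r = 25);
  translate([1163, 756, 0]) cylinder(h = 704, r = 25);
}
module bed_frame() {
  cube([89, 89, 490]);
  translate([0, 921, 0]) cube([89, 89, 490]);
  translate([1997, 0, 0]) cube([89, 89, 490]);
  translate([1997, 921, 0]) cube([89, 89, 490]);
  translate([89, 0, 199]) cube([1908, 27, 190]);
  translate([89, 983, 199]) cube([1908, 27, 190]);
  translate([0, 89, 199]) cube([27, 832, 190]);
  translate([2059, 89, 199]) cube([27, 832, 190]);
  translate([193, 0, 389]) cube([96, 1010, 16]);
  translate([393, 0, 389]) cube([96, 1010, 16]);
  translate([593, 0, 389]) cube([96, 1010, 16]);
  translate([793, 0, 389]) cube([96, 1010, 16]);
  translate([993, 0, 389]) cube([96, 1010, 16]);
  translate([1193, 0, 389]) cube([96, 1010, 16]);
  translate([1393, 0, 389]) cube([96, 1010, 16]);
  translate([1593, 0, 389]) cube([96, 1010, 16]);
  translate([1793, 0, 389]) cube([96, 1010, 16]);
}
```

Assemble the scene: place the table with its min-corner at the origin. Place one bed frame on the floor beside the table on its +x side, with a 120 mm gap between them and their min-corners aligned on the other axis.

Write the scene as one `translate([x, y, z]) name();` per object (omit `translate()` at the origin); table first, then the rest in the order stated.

table();
translate([1351, 0, 0]) bed_frame();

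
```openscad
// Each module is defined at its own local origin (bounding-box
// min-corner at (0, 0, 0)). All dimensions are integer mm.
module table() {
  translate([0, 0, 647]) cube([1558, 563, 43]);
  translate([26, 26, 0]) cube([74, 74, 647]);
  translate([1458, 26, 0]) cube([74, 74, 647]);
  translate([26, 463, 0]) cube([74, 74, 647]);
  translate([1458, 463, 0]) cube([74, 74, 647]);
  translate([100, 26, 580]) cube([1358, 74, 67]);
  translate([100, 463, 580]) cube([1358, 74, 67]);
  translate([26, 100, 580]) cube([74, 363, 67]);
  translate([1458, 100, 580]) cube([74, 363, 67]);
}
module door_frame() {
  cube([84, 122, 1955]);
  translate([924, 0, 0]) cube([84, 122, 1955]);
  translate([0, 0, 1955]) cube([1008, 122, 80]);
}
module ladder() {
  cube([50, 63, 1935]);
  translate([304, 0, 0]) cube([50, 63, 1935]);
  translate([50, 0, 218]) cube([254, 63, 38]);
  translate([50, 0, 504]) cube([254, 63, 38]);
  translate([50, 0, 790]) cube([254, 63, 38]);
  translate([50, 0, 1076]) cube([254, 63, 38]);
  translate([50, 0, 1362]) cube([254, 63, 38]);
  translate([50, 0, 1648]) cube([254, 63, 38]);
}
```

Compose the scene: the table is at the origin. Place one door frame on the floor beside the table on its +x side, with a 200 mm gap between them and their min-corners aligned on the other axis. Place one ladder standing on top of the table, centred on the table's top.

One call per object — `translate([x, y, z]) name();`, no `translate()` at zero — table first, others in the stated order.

table();
translate([1758, 0, 0]) door_frame();
translate([602, 250, 690]) ladder();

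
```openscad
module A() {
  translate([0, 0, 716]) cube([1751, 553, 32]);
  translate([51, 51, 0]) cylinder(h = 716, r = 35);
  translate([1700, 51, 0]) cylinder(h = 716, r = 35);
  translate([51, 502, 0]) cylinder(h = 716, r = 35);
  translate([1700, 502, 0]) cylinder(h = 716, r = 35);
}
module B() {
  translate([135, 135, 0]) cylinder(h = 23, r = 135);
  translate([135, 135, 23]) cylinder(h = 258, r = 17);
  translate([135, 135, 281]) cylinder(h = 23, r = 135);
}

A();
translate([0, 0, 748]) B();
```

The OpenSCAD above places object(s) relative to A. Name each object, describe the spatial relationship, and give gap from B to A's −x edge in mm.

A is a table. B is a spool. The spool is on top of the table. The gap from the spool to the table's −x edge is 0 mm.

The spool's min-x is at 0; the table's min-x is 0; gap = 0 mm.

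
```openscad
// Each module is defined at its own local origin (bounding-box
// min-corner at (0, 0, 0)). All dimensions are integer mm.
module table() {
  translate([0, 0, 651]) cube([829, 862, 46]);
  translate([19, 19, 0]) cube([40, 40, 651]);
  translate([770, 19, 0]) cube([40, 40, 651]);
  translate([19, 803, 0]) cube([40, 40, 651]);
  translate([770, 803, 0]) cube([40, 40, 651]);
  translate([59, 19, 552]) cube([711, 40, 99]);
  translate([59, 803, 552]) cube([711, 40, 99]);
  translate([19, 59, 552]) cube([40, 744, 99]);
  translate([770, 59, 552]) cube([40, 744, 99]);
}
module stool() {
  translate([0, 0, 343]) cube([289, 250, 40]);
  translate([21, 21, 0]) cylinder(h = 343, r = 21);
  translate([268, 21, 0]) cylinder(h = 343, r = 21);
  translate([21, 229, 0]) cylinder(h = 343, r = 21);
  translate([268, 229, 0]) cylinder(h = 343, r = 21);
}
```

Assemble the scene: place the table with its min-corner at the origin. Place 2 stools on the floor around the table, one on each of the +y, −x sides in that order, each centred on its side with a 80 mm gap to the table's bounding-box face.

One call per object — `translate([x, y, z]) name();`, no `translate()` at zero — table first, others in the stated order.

table();
translate([270, 942, 0]) stool();
translate([-369, 306, 0]) stool();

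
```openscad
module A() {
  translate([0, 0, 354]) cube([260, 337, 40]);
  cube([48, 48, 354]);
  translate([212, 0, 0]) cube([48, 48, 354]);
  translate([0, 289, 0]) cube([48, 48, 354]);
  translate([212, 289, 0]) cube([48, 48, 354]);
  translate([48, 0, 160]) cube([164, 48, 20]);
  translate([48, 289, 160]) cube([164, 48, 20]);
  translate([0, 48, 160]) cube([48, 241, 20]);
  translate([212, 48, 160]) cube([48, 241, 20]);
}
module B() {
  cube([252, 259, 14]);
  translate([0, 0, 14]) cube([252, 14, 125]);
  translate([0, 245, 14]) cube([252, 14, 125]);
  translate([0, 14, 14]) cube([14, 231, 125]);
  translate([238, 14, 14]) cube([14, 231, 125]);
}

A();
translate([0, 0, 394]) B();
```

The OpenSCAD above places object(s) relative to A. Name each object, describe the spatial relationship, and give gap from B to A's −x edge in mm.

The open box's min-x is at 0; the stool's min-x is 0; gap = 0 mm.

A is a stool. B is an open box. The open box is on top of the stool. The gap from the open box to the stool's −x edge is 0 mm.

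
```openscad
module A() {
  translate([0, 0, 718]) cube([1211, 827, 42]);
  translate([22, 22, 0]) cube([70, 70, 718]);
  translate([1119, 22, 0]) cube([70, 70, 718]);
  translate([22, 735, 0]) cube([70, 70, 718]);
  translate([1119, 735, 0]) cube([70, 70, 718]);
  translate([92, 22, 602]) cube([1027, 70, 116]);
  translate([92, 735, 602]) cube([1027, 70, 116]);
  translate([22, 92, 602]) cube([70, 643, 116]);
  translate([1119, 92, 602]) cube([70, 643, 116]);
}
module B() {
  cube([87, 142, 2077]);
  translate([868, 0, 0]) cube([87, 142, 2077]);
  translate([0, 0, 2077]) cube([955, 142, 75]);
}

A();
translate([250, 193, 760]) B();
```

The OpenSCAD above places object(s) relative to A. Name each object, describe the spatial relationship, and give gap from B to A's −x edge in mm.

A is a table. B is a door frame. The door frame is on top of the table. The gap from the door frame to the table's −x edge is 250 mm.

The door frame's min-x is at 250; the table's min-x is 0; gap = 250 mm.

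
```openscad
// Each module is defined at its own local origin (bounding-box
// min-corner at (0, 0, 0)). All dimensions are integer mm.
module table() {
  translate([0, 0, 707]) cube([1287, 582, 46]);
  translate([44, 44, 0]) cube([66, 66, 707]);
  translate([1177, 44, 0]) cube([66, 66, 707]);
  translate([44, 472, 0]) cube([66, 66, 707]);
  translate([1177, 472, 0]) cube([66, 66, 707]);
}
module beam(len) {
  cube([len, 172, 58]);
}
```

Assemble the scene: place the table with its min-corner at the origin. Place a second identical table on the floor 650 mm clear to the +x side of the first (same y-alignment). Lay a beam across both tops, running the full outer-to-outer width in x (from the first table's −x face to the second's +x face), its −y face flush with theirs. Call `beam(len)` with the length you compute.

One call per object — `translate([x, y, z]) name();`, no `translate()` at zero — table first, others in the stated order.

table();
translate([1937, 0, 0]) table();
translate([0, 0, 753]) beam(3224);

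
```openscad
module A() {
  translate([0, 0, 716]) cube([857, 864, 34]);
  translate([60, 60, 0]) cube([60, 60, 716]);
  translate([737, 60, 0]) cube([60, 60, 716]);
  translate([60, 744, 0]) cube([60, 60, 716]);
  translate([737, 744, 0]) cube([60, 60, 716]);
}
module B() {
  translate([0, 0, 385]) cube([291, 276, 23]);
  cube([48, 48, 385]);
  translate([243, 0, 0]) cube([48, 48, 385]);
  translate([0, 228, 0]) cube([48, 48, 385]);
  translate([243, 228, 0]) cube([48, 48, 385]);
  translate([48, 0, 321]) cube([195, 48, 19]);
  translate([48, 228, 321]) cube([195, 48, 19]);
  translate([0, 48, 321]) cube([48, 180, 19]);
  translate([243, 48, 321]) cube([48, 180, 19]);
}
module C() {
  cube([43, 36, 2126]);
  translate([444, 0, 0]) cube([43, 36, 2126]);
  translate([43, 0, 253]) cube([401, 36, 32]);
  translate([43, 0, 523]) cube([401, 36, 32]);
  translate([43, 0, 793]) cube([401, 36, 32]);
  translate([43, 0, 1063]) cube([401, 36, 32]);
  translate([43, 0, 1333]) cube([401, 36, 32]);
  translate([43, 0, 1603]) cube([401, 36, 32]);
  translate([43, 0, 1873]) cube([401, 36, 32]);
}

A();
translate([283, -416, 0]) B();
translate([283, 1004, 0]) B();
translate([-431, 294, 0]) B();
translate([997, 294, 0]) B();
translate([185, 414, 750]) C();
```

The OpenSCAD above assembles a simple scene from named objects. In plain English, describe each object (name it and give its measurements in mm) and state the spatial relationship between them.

A is a rectangular dining table. The top is 857×864×34 mm with its upper surface at z = 750 mm. It stands on four 60×60 mm square legs, each inset 60 mm from the nearest pair of top edges, running from the floor to the underside of the top.

B is a four-legged stool. The seat is a 291×276×23 mm slab whose top surface is at z = 408 mm; four square legs, each 48×48 mm in cross-section, run from the floor (z = 0) to the underside of the seat, each flush with a corner of the seat. Four stretchers, 48 mm wide and 19 mm tall, connect adjacent legs with their undersides at z = 321 mm, each running between the inner faces of the legs it joins and aligned with the legs' outer faces on the other axis.

C is a straight ladder. Two 43×36 mm vertical rails, 2126 mm tall, stand 487 mm apart (outside-to-outside) with their front faces coplanar on the −y side. 7 rungs, each 36 mm deep and 32 mm tall, span between the inner faces of the rails, front faces flush with the rails. The lowest rung's underside is at z = 253 mm and rungs are spaced 270 mm apart (underside to underside).

Four stools sit around the table at the −y, +y, −x, +x sides. The ladder is on top of the table, centred.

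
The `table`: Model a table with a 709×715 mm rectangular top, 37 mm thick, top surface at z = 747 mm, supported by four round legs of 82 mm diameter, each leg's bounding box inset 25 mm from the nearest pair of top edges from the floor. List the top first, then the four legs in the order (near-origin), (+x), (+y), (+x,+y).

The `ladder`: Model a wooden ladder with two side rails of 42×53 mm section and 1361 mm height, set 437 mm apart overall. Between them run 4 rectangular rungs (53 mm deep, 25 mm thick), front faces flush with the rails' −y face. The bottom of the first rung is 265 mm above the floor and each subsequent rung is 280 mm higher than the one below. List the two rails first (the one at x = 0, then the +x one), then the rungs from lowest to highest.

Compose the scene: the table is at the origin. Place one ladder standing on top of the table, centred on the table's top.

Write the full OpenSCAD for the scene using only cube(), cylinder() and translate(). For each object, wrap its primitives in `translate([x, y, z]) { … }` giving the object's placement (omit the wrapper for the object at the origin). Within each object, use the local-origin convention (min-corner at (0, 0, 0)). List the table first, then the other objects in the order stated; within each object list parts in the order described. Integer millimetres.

translate([0, 0, 710]) cube([709, 715, 37]);
translate([66, 66, 0]) cylinder(h = 710, r = 41);
translate([643, 66, 0]) cylinder(h = 710, r = 41);
translate([66, 649, 0]) cylinder(h = 710, r = 41);
translate([643, 649, 0]) cylinder(h = 710, r = 41);
translate([136, 331, 747]) {
  cube([42, 53, 1361]);
  translate([395, 0, 0]) cube([42, 53, 1361]);
  translate([42, 0, 265]) cube([353, 53, 25]);
  translate([42, 0, 545]) cube([353, 53, 25]);
  translate([42, 0, 825]) cube([353, 53, 25]);
  translate([42, 0, 1105]) cube([353, 53, 25]);
}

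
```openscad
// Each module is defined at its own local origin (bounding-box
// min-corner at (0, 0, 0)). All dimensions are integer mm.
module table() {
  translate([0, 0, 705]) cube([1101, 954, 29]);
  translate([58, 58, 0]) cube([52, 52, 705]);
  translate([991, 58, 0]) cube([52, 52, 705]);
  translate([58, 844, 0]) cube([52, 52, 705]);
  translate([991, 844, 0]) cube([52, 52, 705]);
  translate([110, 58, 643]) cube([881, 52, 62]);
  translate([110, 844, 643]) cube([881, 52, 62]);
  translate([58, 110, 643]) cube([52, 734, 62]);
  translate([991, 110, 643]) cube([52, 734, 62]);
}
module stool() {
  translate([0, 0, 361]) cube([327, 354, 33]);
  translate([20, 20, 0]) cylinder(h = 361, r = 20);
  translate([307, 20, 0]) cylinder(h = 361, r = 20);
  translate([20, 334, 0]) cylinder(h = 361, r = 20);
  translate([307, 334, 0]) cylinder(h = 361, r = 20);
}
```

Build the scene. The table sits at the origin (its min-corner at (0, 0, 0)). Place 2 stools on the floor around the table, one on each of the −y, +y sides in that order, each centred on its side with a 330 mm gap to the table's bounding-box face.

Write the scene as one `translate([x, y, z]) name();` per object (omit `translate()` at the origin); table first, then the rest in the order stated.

table();
translate([387, -684, 0]) stool();
translate([387, 1284, 0]) stool();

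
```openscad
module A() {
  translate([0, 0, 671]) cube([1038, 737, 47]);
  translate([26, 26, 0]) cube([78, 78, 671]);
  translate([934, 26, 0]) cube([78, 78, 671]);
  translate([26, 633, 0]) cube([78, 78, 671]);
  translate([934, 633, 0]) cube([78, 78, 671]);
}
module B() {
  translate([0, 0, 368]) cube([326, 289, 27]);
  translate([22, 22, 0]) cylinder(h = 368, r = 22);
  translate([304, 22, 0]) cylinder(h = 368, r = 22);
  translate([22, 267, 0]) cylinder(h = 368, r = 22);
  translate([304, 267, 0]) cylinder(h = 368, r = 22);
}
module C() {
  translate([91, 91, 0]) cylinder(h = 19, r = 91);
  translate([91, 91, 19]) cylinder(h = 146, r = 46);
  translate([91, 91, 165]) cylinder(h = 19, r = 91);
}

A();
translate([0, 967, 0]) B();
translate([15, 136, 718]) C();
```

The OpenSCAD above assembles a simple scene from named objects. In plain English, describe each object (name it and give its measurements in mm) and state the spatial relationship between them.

A is a table: top 1038 mm (x) × 737 mm (y), 47 mm thick, upper face at z = 718 mm, on four 78×78 mm square legs, each inset 26 mm from the nearest pair of top edges, running from z = 0 to the bottom of the top.

B is a simple wooden stool: a rectangular seat 326 mm (x) by 289 mm (y), 27 mm thick, top face at z = 395 mm, on four round legs, each 44 mm in diameter. The legs rest on z = 0, each leg's axis is inset half a diameter from the nearest pair of seat edges (so the leg's bounding box is flush with the corner).

C is a spool: two coaxial disc flanges of radius 91 mm and thickness 19 mm, joined by a core cylinder of radius 46 mm and height 146 mm. The lower flange rests on z = 0 and the three cylinders share a vertical axis.

The stool is on the floor beside the table on its +y side. The spool is on top of the table.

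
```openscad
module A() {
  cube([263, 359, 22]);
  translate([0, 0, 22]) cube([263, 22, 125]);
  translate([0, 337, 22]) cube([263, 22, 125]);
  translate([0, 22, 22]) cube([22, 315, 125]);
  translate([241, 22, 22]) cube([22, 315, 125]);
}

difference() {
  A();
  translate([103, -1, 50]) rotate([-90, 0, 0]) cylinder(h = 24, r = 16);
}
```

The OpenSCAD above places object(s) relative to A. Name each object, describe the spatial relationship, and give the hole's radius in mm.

A is an open box. The open box has a circular hole through its front wall. The hole's radius is 16 mm.

The subtracted cylinder has r = 16 mm.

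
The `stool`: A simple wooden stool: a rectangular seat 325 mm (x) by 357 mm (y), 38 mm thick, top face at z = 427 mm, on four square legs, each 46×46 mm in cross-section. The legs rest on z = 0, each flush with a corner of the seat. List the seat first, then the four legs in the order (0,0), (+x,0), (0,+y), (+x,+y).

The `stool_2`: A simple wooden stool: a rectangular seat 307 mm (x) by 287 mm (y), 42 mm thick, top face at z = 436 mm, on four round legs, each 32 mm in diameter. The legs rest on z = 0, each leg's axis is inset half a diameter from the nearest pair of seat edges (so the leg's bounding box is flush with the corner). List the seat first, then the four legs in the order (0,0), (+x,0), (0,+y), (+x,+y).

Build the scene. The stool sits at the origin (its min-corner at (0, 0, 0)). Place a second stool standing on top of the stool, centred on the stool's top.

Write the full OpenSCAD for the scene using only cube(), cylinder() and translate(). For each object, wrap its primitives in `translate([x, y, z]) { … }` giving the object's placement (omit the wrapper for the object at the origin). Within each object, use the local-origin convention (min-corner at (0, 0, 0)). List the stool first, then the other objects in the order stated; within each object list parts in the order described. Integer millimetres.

translate([0, 0, 389]) cube([325, 357, 38]);
cube([46, 46, 389]);
translate([279, 0, 0]) cube([46, 46, 389]);
translate([0, 311, 0]) cube([46, 46, 389]);
translate([279, 311, 0]) cube([46, 46, 389]);
translate([9, 35, 427]) {
  translate([0, 0, 394]) cube([307, 287, 42]);
  translate([16, 16, 0]) cylinder(h = 394, r = 16);
  translate([291, 16, 0]) cylinder(h = 394, r = 16);
  translate([16, 271, 0]) cylinder(h = 394, r = 16);
  translate([291, 271, 0]) cylinder(h = 394, r = 16);
}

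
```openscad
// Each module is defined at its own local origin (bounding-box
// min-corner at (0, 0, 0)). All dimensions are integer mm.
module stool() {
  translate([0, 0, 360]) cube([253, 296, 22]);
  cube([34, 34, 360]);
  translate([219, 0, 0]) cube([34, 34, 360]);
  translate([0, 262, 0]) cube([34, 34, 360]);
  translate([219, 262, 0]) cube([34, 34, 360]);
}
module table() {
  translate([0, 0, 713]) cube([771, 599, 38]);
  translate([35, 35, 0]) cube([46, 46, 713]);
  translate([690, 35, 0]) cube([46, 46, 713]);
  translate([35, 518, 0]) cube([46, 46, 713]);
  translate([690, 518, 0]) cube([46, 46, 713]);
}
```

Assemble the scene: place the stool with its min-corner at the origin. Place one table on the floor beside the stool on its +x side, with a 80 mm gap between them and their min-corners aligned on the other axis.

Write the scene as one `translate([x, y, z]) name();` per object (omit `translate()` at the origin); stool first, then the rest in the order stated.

stool();
translate([333, 0, 0]) table();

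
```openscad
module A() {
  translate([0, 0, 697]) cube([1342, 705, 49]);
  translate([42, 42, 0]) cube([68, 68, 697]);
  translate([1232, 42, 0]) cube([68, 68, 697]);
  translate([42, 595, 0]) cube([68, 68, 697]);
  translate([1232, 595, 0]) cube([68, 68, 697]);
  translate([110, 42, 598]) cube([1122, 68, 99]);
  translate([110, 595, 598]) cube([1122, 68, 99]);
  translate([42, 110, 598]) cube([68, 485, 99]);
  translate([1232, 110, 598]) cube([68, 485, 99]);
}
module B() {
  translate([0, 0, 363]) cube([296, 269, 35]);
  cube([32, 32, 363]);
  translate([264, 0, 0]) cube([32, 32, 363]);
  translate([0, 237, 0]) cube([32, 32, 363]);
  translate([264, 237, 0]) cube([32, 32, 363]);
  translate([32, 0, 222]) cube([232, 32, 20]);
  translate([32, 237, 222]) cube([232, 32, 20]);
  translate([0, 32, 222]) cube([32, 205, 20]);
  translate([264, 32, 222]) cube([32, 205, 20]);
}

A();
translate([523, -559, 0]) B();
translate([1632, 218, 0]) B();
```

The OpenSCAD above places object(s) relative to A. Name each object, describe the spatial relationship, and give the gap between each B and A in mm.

A is a table. B is a stool. Two stools sit around the table at the −y, +x sides. The gap between each stool and the table is 290 mm.

Each stool's nearest face is 290 mm from the table's bounding box.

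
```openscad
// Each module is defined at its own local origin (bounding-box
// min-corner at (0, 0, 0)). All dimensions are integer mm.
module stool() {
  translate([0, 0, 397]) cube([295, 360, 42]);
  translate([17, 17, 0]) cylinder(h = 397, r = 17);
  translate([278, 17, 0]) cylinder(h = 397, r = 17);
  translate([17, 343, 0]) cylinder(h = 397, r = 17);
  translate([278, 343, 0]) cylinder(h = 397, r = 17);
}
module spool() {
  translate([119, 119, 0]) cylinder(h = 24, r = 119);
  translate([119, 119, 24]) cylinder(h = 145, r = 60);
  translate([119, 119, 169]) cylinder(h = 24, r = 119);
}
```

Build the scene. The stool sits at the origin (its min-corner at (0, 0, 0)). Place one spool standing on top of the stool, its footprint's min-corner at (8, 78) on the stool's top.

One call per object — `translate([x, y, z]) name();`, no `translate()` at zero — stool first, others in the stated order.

stool();
translate([8, 78, 439]) spool();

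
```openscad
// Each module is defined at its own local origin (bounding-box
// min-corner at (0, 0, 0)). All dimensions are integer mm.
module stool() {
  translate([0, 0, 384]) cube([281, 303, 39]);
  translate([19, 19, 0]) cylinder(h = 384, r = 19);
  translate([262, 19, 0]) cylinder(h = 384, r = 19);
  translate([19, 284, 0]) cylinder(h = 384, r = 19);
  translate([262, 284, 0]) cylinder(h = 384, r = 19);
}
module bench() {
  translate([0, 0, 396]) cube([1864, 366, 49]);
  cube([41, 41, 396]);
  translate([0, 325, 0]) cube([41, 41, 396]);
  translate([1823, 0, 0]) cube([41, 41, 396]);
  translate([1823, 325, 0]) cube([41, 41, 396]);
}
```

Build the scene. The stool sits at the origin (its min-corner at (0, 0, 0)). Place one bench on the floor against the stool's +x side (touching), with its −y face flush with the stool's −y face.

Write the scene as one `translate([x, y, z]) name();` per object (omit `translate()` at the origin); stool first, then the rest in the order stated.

stool();
translate([281, 0, 0]) bench();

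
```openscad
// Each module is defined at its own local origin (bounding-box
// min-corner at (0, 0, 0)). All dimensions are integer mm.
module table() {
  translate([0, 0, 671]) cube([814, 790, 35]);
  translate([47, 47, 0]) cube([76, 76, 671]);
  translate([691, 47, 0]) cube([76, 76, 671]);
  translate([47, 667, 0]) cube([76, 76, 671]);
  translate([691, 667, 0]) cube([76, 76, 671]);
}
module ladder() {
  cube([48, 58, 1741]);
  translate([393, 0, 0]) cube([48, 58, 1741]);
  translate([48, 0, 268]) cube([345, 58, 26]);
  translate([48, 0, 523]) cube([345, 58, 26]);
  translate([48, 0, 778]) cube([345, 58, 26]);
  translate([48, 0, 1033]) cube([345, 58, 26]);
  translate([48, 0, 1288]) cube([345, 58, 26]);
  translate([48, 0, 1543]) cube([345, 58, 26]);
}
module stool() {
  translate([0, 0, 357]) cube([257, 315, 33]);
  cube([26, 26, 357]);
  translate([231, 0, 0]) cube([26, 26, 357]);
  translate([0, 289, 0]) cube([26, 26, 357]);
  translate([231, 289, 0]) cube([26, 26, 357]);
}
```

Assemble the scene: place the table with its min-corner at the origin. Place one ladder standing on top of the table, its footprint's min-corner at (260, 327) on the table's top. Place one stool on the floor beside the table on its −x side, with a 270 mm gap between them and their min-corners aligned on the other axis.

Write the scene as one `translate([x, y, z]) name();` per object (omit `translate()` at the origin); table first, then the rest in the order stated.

table();
translate([260, 327, 706]) ladder();
translate([-527, 0, 0]) stool();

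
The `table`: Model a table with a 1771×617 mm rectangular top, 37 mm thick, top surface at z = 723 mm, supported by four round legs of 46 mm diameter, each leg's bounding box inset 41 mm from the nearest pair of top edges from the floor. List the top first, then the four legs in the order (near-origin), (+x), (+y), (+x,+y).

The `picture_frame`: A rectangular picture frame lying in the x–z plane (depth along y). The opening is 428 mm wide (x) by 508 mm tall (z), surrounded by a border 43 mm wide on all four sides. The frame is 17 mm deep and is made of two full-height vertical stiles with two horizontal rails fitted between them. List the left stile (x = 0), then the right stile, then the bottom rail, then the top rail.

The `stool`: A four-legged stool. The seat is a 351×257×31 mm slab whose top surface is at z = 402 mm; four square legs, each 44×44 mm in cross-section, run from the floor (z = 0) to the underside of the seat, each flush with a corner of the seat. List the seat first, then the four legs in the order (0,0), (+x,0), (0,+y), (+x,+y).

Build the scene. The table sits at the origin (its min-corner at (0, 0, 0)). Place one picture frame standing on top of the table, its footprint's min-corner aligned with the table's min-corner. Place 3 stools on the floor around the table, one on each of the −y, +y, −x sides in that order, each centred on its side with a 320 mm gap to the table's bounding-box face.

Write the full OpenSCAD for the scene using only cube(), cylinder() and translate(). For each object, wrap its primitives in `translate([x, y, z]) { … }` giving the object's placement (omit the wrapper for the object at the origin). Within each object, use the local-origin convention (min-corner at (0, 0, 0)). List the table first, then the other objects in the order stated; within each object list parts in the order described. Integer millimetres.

translate([0, 0, 686]) cube([1771, 617, 37]);
translate([64, 64, 0]) cylinder(h = 686, r = 23);
translate([1707, 64, 0]) cylinder(h = 686, r = 23);
translate([64, 553, 0]) cylinder(h = 686, r = 23);
translate([1707, 553, 0]) cylinder(h = 686, r = 23);
translate([0, 0, 723]) {
  cube([43, 17, 594]);
  translate([471, 0, 0]) cube([43, 17, 594]);
  translate([43, 0, 0]) cube([428, 17, 43]);
  translate([43, 0, 551]) cube([428, 17, 43]);
}
translate([710, -577, 0]) {
  translate([0, 0, 371]) cube([351, 257, 31]);
  cube([44, 44, 371]);
  translate([307, 0, 0]) cube([44, 44, 371]);
  translate([0, 213, 0]) cube([44, 44, 371]);
  translate([307, 213, 0]) cube([44, 44, 371]);
}
translate([710, 937, 0]) {
  translate([0, 0, 371]) cube([351, 257, 31]);
  cube([44, 44, 371]);
  translate([307, 0, 0]) cube([44, 44, 371]);
  translate([0, 213, 0]) cube([44, 44, 371]);
  translate([307, 213, 0]) cube([44, 44, 371]);
}
translate([-671, 180, 0]) {
  translate([0, 0, 371]) cube([351, 257, 31]);
  cube([44, 44, 371]);
  translate([307, 0, 0]) cube([44, 44, 371]);
  translate([0, 213, 0]) cube([44, 44, 371]);
  translate([307, 213, 0]) cube([44, 44, 371]);
}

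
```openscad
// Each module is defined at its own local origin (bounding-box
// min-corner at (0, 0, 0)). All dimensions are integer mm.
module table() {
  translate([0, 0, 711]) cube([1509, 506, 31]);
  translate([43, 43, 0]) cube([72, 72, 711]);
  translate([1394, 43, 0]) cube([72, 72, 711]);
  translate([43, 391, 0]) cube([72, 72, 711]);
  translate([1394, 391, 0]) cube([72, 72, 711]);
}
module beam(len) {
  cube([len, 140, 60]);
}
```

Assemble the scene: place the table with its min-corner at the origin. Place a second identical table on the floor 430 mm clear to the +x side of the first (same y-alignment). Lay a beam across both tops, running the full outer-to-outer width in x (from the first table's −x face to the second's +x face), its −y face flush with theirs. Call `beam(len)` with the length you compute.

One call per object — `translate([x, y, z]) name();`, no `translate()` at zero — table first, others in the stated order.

table();
translate([1939, 0, 0]) table();
translate([0, 0, 742]) beam(3448);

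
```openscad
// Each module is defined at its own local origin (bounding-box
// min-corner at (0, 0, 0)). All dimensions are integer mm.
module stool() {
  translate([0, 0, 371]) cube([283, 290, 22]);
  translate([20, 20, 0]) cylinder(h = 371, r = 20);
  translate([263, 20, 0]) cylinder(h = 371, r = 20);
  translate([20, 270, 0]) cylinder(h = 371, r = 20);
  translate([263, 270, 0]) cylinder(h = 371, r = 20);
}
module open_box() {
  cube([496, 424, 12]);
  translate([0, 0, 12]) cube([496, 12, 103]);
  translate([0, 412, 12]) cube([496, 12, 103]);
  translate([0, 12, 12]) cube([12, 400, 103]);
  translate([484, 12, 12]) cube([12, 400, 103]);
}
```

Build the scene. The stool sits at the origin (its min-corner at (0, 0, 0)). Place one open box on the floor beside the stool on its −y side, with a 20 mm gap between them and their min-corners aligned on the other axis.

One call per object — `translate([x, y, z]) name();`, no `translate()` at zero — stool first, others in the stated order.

stool();
translate([0, -444, 0]) open_box();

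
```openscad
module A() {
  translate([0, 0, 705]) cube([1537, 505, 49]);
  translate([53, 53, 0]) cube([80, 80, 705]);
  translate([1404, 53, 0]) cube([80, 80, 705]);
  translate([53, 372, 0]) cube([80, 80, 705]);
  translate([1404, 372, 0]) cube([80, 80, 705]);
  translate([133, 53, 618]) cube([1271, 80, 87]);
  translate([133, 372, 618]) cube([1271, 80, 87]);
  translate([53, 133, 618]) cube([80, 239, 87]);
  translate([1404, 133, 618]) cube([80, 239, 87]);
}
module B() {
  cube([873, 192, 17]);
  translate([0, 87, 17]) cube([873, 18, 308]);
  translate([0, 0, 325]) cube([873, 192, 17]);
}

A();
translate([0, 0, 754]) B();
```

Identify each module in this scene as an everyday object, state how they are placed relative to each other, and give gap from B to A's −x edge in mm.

The I-beam's min-x is at 0; the table's min-x is 0; gap = 0 mm.

A is a table. B is an I-beam. The I-beam is on top of the table. The gap from the I-beam to the table's −x edge is 0 mm.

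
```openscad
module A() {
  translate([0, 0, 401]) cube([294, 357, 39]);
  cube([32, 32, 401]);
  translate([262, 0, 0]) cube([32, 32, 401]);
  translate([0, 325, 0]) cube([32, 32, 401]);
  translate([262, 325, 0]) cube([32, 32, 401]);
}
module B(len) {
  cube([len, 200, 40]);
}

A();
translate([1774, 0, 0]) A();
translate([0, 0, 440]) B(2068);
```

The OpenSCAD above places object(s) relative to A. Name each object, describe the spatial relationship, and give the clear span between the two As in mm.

A is a stool. B is a beam. A beam spans the tops of two stools. The clear span between the two stools is 1480 mm.

Second stool starts at x = 1774; first ends at x = 294; clear span = 1774 − 294 = 1480 mm.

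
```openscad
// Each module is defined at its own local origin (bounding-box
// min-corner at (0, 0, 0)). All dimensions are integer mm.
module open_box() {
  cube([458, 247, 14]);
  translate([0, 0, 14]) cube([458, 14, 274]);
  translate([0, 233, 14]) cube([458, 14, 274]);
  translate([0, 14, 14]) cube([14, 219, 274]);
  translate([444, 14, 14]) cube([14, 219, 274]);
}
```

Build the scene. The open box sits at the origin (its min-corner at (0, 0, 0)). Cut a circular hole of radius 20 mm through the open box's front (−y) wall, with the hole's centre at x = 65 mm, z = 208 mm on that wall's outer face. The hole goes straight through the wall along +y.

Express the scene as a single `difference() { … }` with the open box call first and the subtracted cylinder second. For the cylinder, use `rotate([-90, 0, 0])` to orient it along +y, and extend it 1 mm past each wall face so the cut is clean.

difference() {
  open_box();
  translate([65, -1, 208]) rotate([-90, 0, 0]) cylinder(h = 16, r = 20);
}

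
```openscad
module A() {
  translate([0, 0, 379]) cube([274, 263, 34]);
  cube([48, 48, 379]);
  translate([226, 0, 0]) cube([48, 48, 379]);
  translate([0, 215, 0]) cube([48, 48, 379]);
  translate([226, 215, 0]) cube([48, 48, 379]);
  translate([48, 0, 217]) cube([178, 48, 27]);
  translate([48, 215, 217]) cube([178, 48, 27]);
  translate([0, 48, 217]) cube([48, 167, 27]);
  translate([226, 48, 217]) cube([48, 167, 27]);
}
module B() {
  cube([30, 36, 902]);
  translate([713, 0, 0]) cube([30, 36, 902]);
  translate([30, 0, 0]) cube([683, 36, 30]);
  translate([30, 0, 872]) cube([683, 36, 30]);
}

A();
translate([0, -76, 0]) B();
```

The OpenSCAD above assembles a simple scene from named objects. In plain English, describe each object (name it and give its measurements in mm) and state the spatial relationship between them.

A is a simple wooden stool: a rectangular seat 274 mm (x) by 263 mm (y), 34 mm thick, top face at z = 413 mm, on four square legs, each 48×48 mm in cross-section. The legs rest on z = 0, each flush with a corner of the seat. Four stretchers, 48 mm wide and 27 mm tall, connect adjacent legs with their undersides at z = 217 mm, each running between the inner faces of the legs it joins and aligned with the legs' outer faces on the other axis.

B is a rectangular picture frame lying in the x–z plane (depth along y). The opening is 683 mm wide (x) by 842 mm tall (z), surrounded by a border 30 mm wide on all four sides. The frame is 36 mm deep and is made of two full-height vertical stiles with two horizontal rails fitted between them.

The picture frame is on the floor beside the stool on its −y side.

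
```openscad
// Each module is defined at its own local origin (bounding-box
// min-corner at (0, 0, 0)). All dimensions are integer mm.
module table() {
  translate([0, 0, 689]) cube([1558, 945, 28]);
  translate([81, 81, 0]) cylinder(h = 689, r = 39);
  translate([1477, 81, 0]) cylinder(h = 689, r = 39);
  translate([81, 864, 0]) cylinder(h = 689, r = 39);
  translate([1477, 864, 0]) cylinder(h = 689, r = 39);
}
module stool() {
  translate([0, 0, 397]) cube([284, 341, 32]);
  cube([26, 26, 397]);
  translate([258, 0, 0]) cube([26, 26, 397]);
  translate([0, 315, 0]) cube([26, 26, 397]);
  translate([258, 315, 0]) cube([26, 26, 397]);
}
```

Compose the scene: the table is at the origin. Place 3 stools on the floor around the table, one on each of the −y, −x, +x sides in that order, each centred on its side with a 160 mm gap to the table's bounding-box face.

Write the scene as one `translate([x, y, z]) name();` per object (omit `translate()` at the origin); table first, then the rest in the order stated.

table();
translate([637, -501, 0]) stool();
translate([-444, 302, 0]) stool();
translate([1718, 302, 0]) stool();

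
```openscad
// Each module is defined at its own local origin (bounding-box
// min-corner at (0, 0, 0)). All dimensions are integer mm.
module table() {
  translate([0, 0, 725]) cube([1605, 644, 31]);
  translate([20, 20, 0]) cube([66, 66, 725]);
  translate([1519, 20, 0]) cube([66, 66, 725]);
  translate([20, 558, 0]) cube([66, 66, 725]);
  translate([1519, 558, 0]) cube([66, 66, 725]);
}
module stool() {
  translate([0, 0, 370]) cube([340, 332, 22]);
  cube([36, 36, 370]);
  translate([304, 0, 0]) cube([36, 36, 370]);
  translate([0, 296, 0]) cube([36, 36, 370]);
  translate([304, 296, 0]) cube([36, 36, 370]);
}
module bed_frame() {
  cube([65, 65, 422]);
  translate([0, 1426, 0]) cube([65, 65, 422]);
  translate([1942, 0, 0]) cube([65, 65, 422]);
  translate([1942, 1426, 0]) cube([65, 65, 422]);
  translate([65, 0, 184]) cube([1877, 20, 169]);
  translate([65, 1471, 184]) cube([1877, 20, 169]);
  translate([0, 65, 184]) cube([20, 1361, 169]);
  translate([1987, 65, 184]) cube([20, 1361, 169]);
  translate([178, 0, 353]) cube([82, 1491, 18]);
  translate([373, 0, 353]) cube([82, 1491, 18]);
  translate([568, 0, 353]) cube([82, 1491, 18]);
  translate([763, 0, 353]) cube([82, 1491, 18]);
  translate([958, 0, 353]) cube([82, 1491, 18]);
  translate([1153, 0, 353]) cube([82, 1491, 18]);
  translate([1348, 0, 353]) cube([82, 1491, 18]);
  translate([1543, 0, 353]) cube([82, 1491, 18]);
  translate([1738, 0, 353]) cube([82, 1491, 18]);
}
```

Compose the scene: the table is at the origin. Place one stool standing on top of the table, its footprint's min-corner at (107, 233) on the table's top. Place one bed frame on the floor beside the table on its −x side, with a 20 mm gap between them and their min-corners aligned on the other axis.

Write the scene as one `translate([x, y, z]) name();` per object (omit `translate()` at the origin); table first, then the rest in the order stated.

table();
translate([107, 233, 756]) stool();
translate([-2027, 0, 0]) bed_frame();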